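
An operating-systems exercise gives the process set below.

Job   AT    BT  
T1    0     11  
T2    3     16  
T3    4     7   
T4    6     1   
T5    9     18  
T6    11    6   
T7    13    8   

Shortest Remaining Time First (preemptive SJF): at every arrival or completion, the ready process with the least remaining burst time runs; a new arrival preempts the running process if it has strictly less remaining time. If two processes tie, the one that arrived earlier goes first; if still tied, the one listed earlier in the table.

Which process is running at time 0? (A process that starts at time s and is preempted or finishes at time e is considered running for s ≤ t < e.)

Gantt: | T1 0-6 | T4 6-7 | T1 7-12 | T6 12-18 | T3 18-25 | T7 25-33 | T2 33-49 | T5 49-67 |
Completion: T1=12  T2=49  T3=25  T4=7  T5=67  T6=18  T7=33
Turnaround (C−A): T1=12  T2=46  T3=21  T4=1  T5=58  T6=7  T7=20

T1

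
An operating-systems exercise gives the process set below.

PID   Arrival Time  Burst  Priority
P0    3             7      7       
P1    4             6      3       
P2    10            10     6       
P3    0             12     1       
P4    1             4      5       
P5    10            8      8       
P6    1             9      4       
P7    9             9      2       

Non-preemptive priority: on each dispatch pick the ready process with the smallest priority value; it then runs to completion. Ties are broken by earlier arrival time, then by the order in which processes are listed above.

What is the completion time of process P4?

Timeline: | P3 0-12 | P7 12-21 | P1 21-27 | P6 27-36 | P4 36-40 | P2 40-50 | P0 50-57 | P5 57-65 |
Completion: P0=57  P1=27  P2=50  P3=12  P4=40  P5=65  P6=36  P7=21

40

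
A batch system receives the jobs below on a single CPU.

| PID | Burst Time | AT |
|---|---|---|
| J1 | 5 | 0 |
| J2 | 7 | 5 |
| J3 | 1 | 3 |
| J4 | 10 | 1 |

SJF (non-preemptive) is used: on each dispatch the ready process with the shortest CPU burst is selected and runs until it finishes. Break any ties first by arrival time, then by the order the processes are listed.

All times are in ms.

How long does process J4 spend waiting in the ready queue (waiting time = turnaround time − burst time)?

Timeline: | J1 0-5 | J3 5-6 | J2 6-13 | J4 13-23 |
Completion: J1=5  J2=13  J3=6  J4=23
Turnaround (C−A): J1=5  J2=8  J3=3  J4=22
Waiting(J4) = turnaround − burst = 22 − 10 = 12

12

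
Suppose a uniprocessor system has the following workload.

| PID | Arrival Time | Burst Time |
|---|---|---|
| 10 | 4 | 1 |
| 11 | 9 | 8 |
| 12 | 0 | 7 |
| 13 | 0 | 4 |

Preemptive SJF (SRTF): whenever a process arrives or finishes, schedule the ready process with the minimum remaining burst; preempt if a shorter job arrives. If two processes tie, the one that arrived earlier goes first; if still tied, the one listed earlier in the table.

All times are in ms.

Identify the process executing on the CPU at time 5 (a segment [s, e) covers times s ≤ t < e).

12

Schedule: | 13 0-4 | 10 4-5 | 12 5-12 | 11 12-20 |
Completion: 10=5  11=20  12=12  13=4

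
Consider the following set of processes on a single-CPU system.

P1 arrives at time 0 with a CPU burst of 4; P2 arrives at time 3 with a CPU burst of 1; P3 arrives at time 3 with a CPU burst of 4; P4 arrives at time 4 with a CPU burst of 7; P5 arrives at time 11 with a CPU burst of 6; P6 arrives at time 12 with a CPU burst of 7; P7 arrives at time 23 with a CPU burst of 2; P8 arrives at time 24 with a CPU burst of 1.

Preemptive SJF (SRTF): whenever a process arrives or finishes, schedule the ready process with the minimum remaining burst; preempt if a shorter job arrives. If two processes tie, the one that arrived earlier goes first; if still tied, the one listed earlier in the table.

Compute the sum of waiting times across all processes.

27

Gantt: | P1 0-4 | P2 4-5 | P3 5-9 | P4 9-16 | P5 16-22 | P6 22-23 | P7 23-25 | P8 25-26 | P6 26-32 |
Completion: P1=4  P2=5  P3=9  P4=16  P5=22  P6=32  P7=25  P8=26
Turnaround (C−A): P1=4  P2=2  P3=6  P4=12  P5=11  P6=20  P7=2  P8=2
Waiting = turnaround − burst: P1=0, P2=1, P3=2, P4=5, P5=5, P6=13, P7=0, P8=1
Total waiting = 0 + 1 + 2 + 5 + 5 + 13 + 0 + 1 = 27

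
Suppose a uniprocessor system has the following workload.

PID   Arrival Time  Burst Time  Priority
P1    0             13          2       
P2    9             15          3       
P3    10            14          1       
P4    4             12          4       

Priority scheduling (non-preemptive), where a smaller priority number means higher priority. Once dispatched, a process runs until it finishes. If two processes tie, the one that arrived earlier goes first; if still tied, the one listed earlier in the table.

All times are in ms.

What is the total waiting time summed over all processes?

Schedule: | P1 0-13 | P3 13-27 | P2 27-42 | P4 42-54 |
Completion: P1=13  P2=42  P3=27  P4=54
Turnaround (C−A): P1=13  P2=33  P3=17  P4=50
Waiting = turnaround − burst: P1=0, P2=18, P3=3, P4=38
Total waiting = 0 + 18 + 3 + 38 = 59

59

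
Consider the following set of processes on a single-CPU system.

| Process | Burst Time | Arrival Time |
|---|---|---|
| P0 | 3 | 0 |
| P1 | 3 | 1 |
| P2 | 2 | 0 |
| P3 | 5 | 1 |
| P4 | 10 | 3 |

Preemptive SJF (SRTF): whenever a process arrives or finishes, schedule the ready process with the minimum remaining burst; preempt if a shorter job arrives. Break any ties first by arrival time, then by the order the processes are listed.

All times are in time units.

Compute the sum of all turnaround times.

Schedule: | P2 0-2 | P0 2-5 | P1 5-8 | P3 8-13 | P4 13-23 |
Completion: P0=5  P1=8  P2=2  P3=13  P4=23
Turnaround (C−A): P0=5  P1=7  P2=2  P3=12  P4=20
Turnaround = completion − arrival: P0=5, P1=7, P2=2, P3=12, P4=20
Total turnaround = 5 + 7 + 2 + 12 + 20 = 46

46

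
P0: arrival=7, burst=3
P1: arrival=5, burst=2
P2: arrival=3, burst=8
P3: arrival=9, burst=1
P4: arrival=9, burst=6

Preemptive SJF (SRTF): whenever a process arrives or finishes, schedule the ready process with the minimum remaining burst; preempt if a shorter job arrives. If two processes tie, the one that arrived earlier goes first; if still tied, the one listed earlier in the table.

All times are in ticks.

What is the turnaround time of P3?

Timeline: | idle 0-3 | P2 3-5 | P1 5-7 | P0 7-10 | P3 10-11 | P2 11-17 | P4 17-23 |
Completion: P0=10  P1=7  P2=17  P3=11  P4=23
Turnaround (C−A): P0=3  P1=2  P2=14  P3=2  P4=14
Turnaround(P3) = completion − arrival = 11 − 9 = 2

2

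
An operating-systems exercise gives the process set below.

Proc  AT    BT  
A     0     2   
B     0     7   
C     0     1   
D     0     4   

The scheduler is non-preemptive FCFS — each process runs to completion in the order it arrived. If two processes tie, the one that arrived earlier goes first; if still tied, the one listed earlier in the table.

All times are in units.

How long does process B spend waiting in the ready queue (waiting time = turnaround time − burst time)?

Timeline: | A 0-2 | B 2-9 | C 9-10 | D 10-14 |
Completion: A=2  B=9  C=10  D=14
Turnaround (C−A): A=2  B=9  C=10  D=14
Waiting(B) = turnaround − burst = 9 − 7 = 2

2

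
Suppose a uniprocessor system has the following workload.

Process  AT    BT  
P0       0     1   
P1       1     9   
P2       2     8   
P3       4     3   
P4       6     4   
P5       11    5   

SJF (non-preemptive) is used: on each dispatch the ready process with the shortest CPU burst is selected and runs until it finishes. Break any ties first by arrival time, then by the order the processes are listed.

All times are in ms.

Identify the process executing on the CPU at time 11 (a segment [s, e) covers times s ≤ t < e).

Gantt: | P0 0-1 | P1 1-10 | P3 10-13 | P4 13-17 | P5 17-22 | P2 22-30 |
Completion: P0=1  P1=10  P2=30  P3=13  P4=17  P5=22

P3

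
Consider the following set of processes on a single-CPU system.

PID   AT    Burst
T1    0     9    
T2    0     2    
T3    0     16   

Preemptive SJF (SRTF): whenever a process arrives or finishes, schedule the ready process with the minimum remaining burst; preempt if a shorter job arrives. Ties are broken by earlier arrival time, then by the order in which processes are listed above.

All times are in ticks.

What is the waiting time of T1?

Gantt: | T2 0-2 | T1 2-11 | T3 11-27 |
Completion: T1=11  T2=2  T3=27
Turnaround (C−A): T1=11  T2=2  T3=27
Waiting(T1) = turnaround − burst = 11 − 9 = 2

2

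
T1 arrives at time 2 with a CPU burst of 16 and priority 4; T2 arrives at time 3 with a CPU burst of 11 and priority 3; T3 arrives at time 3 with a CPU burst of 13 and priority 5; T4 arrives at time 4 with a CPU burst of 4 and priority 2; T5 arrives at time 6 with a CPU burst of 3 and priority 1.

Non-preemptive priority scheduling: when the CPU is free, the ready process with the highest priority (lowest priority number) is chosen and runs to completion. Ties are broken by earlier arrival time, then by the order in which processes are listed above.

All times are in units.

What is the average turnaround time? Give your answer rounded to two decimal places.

Schedule: | idle 0-2 | T1 2-18 | T5 18-21 | T4 21-25 | T2 25-36 | T3 36-49 |
Completion: T1=18  T2=36  T3=49  T4=25  T5=21
Turnaround times: T1=16, T2=33, T3=46, T4=21, T5=15
Average turnaround = (16+33+46+21+15) / 5 = 131/5 = 26.20

26.20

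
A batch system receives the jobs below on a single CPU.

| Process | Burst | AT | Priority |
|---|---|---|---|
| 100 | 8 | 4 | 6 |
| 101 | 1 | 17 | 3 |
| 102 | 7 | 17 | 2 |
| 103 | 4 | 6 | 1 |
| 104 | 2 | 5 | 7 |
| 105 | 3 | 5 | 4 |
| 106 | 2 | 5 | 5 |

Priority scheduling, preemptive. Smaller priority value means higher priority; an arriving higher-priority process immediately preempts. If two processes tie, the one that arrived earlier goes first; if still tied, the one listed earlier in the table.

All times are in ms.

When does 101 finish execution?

Schedule: | idle 0-4 | 100 4-5 | 105 5-6 | 103 6-10 | 105 10-12 | 106 12-14 | 100 14-17 | 102 17-24 | 101 24-25 | 100 25-29 | 104 29-31 |
Completion: 100=29  101=25  102=24  103=10  104=31  105=12  106=14

25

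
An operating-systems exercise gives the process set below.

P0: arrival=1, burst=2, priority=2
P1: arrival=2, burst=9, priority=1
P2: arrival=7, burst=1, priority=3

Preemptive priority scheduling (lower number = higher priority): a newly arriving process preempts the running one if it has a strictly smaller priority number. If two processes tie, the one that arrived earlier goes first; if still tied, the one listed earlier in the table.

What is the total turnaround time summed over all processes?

Schedule: | idle 0-1 | P0 1-2 | P1 2-11 | P0 11-12 | P2 12-13 |
Completion: P0=12  P1=11  P2=13
Turnaround = completion − arrival: P0=11, P1=9, P2=6
Total turnaround = 11 + 9 + 6 = 26

26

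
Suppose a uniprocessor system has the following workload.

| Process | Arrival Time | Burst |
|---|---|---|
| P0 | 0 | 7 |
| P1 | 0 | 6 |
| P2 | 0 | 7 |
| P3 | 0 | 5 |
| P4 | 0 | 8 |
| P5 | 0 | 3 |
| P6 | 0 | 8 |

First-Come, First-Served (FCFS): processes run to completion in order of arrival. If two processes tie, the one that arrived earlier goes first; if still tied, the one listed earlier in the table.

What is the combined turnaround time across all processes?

178

Gantt: | P0 0-7 | P1 7-13 | P2 13-20 | P3 20-25 | P4 25-33 | P5 33-36 | P6 36-44 |
Completion: P0=7  P1=13  P2=20  P3=25  P4=33  P5=36  P6=44
Turnaround (C−A): P0=7  P1=13  P2=20  P3=25  P4=33  P5=36  P6=44
Turnaround = completion − arrival: P0=7, P1=13, P2=20, P3=25, P4=33, P5=36, P6=44
Total turnaround = 7 + 13 + 20 + 25 + 33 + 36 + 44 = 178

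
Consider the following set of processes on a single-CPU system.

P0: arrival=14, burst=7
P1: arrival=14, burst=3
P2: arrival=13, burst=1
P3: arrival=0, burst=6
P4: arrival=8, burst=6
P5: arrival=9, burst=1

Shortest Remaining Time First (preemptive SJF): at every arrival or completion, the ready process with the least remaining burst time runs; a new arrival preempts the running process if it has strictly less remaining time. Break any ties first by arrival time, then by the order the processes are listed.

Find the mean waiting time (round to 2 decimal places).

1.50

Gantt: | P3 0-6 | idle 6-8 | P4 8-9 | P5 9-10 | P4 10-13 | P2 13-14 | P4 14-16 | P1 16-19 | P0 19-26 |
Completion: P0=26  P1=19  P2=14  P3=6  P4=16  P5=10
Turnaround (C−A): P0=12  P1=5  P2=1  P3=6  P4=8  P5=1
Waiting times: P0=5, P1=2, P2=0, P3=0, P4=2, P5=0
Average waiting = (5+2+0+0+2+0) / 6 = 9/6 = 1.50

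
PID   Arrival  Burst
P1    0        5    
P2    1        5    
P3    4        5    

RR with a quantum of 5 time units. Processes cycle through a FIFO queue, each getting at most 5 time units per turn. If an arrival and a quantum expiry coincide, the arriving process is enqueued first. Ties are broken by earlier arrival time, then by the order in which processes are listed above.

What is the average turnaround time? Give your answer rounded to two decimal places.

Schedule: | P1 0-5 | P2 5-10 | P3 10-15 |
Completion: P1=5  P2=10  P3=15
Turnaround times: P1=5, P2=9, P3=11
Average turnaround = (5+9+11) / 3 = 25/3 = 8.33

8.33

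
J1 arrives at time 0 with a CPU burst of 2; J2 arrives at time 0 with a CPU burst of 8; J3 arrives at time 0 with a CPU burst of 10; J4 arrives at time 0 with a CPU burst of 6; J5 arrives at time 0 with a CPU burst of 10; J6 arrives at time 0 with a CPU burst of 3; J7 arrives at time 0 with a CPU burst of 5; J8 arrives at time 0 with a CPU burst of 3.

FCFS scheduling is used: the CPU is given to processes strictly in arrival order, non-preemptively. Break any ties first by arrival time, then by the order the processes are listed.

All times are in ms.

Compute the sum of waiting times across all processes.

177

Gantt: | J1 0-2 | J2 2-10 | J3 10-20 | J4 20-26 | J5 26-36 | J6 36-39 | J7 39-44 | J8 44-47 |
Completion: J1=2  J2=10  J3=20  J4=26  J5=36  J6=39  J7=44  J8=47
Waiting = turnaround − burst: J1=0, J2=2, J3=10, J4=20, J5=26, J6=36, J7=39, J8=44
Total waiting = 0 + 2 + 10 + 20 + 26 + 36 + 39 + 44 = 177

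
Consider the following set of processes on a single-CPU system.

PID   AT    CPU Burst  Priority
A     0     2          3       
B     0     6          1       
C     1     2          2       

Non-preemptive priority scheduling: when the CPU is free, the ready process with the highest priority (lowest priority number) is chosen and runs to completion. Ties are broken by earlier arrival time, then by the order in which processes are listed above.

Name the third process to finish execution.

Timeline: | B 0-6 | C 6-8 | A 8-10 |
Completion: A=10  B=6  C=8
Finish order: B → C → A

A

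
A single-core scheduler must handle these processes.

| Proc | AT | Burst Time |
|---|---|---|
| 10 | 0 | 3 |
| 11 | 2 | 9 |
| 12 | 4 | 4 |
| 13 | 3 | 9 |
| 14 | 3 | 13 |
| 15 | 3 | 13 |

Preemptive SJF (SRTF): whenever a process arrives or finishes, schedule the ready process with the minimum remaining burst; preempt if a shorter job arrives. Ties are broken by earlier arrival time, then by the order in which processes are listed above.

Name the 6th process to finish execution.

Timeline: | 10 0-3 | 11 3-4 | 12 4-8 | 11 8-16 | 13 16-25 | 14 25-38 | 15 38-51 |
Completion: 10=3  11=16  12=8  13=25  14=38  15=51
Turnaround (C−A): 10=3  11=14  12=4  13=22  14=35  15=48
Finish order: 10 → 12 → 11 → 13 → 14 → 15

15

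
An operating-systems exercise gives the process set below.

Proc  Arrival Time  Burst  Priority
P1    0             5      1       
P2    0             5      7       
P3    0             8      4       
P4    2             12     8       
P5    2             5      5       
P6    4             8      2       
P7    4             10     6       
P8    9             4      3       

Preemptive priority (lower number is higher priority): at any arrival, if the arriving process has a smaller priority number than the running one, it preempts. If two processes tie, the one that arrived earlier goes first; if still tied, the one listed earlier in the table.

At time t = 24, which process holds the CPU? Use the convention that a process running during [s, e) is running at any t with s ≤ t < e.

Gantt: | P1 0-5 | P6 5-13 | P8 13-17 | P3 17-25 | P5 25-30 | P7 30-40 | P2 40-45 | P4 45-57 |
Completion: P1=5  P2=45  P3=25  P4=57  P5=30  P6=13  P7=40  P8=17

P3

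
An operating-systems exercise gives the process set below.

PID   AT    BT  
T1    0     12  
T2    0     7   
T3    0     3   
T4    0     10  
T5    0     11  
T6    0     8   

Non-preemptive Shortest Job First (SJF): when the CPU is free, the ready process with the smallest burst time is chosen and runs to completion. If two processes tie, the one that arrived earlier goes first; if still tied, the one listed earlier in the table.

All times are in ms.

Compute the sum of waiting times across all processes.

Timeline: | T3 0-3 | T2 3-10 | T6 10-18 | T4 18-28 | T5 28-39 | T1 39-51 |
Completion: T1=51  T2=10  T3=3  T4=28  T5=39  T6=18
Turnaround (C−A): T1=51  T2=10  T3=3  T4=28  T5=39  T6=18
Waiting = turnaround − burst: T1=39, T2=3, T3=0, T4=18, T5=28, T6=10
Total waiting = 39 + 3 + 0 + 18 + 28 + 10 = 98

98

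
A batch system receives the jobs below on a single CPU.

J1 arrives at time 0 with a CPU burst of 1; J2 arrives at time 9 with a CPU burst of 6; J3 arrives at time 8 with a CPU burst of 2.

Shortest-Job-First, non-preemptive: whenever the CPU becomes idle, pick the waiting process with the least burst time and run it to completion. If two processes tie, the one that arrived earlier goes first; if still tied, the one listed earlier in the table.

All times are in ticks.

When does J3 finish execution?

Schedule: | J1 0-1 | idle 1-8 | J3 8-10 | J2 10-16 |
Completion: J1=1  J2=16  J3=10

10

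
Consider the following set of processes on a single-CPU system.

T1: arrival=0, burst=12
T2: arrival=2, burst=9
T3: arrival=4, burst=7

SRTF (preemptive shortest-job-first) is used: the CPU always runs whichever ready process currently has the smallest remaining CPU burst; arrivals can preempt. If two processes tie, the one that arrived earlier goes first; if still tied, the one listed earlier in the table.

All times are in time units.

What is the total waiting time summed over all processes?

23

Schedule: | T1 0-2 | T2 2-11 | T3 11-18 | T1 18-28 |
Completion: T1=28  T2=11  T3=18
Turnaround (C−A): T1=28  T2=9  T3=14
Waiting = turnaround − burst: T1=16, T2=0, T3=7
Total waiting = 16 + 0 + 7 = 23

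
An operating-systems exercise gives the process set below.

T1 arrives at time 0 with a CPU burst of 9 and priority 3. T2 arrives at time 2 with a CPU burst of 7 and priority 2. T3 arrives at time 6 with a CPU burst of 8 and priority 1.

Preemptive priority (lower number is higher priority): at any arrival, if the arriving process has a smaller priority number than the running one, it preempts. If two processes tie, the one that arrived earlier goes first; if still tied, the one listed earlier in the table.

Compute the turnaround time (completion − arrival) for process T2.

Gantt: | T1 0-2 | T2 2-6 | T3 6-14 | T2 14-17 | T1 17-24 |
Completion: T1=24  T2=17  T3=14
Turnaround (C−A): T1=24  T2=15  T3=8
Turnaround(T2) = completion − arrival = 17 − 2 = 15

15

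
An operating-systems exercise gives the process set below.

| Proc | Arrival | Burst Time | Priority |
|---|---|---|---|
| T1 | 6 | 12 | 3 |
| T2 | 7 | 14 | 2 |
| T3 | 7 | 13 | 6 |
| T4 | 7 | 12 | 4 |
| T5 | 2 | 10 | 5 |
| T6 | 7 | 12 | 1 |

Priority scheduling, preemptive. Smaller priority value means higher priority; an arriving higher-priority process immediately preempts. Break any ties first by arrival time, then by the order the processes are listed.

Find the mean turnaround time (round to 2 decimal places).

Timeline: | idle 0-2 | T5 2-6 | T1 6-7 | T6 7-19 | T2 19-33 | T1 33-44 | T4 44-56 | T5 56-62 | T3 62-75 |
Completion: T1=44  T2=33  T3=75  T4=56  T5=62  T6=19
Turnaround (C−A): T1=38  T2=26  T3=68  T4=49  T5=60  T6=12
Turnaround times: T1=38, T2=26, T3=68, T4=49, T5=60, T6=12
Average turnaround = (38+26+68+49+60+12) / 6 = 253/6 = 42.17

42.17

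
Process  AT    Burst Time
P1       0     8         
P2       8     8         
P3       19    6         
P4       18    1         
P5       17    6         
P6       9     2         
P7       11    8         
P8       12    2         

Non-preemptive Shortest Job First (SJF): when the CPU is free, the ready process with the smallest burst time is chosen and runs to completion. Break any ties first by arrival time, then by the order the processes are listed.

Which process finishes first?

Gantt: | P1 0-8 | P2 8-16 | P6 16-18 | P4 18-19 | P8 19-21 | P5 21-27 | P3 27-33 | P7 33-41 |
Completion: P1=8  P2=16  P3=33  P4=19  P5=27  P6=18  P7=41  P8=21
Finish order: P1 → P2 → P6 → P4 → P8 → P5 → P3 → P7

P1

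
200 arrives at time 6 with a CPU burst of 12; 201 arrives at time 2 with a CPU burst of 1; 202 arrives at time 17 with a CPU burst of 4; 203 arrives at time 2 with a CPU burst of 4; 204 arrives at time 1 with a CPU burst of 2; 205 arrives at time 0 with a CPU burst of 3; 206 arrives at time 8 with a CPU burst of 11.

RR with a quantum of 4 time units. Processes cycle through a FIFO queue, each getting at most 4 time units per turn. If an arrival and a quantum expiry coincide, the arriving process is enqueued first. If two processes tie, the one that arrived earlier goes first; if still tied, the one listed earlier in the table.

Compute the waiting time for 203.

Timeline: | 205 0-3 | 204 3-5 | 201 5-6 | 203 6-10 | 200 10-14 | 206 14-18 | 200 18-22 | 202 22-26 | 206 26-30 | 200 30-34 | 206 34-37 |
Completion: 200=34  201=6  202=26  203=10  204=5  205=3  206=37
Turnaround (C−A): 200=28  201=4  202=9  203=8  204=4  205=3  206=29
Waiting(203) = turnaround − burst = 8 − 4 = 4

4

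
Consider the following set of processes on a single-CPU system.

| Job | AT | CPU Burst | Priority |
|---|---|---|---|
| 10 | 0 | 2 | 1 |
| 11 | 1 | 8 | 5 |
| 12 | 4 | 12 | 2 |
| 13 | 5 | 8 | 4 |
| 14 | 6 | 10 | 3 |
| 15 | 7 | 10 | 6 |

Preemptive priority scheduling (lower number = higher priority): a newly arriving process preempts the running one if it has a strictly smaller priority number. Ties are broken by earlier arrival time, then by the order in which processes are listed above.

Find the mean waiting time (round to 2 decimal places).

Timeline: | 10 0-2 | 11 2-4 | 12 4-16 | 14 16-26 | 13 26-34 | 11 34-40 | 15 40-50 |
Completion: 10=2  11=40  12=16  13=34  14=26  15=50
Waiting times: 10=0, 11=31, 12=0, 13=21, 14=10, 15=33
Average waiting = (0+31+0+21+10+33) / 6 = 95/6 = 15.83

15.83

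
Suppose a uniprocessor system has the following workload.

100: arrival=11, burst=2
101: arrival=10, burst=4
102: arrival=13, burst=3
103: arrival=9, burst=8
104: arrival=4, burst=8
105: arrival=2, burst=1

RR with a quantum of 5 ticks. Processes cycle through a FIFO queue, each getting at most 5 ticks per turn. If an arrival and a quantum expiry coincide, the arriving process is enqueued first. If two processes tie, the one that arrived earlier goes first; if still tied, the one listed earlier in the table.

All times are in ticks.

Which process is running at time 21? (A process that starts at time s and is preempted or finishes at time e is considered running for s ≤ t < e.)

100

Gantt: | idle 0-2 | 105 2-3 | idle 3-4 | 104 4-9 | 103 9-14 | 104 14-17 | 101 17-21 | 100 21-23 | 102 23-26 | 103 26-29 |
Completion: 100=23  101=21  102=26  103=29  104=17  105=3
Turnaround (C−A): 100=12  101=11  102=13  103=20  104=13  105=1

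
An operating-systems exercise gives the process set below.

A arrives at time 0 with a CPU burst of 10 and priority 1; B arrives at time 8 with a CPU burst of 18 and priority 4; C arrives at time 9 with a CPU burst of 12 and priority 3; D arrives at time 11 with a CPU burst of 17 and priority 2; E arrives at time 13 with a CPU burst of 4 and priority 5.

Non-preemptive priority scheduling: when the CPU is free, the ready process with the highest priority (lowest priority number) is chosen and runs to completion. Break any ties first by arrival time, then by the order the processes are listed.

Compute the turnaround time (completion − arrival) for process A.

10

Schedule: | A 0-10 | C 10-22 | D 22-39 | B 39-57 | E 57-61 |
Completion: A=10  B=57  C=22  D=39  E=61
Turnaround (C−A): A=10  B=49  C=13  D=28  E=48
Turnaround(A) = completion − arrival = 10 − 0 = 10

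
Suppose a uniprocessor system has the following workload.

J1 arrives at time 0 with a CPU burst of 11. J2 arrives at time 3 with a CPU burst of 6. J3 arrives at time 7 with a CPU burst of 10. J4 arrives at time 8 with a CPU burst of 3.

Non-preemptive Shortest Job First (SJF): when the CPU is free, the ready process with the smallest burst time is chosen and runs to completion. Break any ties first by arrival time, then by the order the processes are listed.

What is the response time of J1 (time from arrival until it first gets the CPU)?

0

Timeline: | J1 0-11 | J4 11-14 | J2 14-20 | J3 20-30 |
Completion: J1=11  J2=20  J3=30  J4=14
Response(J1) = first start − arrival = 0 − 0 = 0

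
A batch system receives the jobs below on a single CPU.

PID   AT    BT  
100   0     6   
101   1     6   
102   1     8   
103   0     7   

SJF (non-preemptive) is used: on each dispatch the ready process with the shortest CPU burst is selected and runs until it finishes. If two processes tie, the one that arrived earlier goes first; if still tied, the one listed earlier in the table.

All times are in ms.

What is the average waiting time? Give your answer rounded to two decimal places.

8.75

Schedule: | 100 0-6 | 101 6-12 | 103 12-19 | 102 19-27 |
Completion: 100=6  101=12  102=27  103=19
Waiting times: 100=0, 101=5, 102=18, 103=12
Average waiting = (0+5+18+12) / 4 = 35/4 = 8.75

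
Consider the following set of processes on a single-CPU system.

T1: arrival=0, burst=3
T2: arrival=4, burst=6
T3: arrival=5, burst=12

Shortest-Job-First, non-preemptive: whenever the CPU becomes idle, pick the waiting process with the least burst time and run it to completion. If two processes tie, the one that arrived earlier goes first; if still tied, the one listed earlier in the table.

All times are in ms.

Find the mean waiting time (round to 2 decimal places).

Gantt: | T1 0-3 | idle 3-4 | T2 4-10 | T3 10-22 |
Completion: T1=3  T2=10  T3=22
Turnaround (C−A): T1=3  T2=6  T3=17
Waiting times: T1=0, T2=0, T3=5
Average waiting = (0+0+5) / 3 = 5/3 = 1.67

1.67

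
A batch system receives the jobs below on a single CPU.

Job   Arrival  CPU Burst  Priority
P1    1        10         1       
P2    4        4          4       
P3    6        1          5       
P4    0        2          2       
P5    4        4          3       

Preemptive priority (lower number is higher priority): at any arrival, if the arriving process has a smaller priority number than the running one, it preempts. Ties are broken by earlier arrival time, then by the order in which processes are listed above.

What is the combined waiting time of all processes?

Gantt: | P4 0-1 | P1 1-11 | P4 11-12 | P5 12-16 | P2 16-20 | P3 20-21 |
Completion: P1=11  P2=20  P3=21  P4=12  P5=16
Turnaround (C−A): P1=10  P2=16  P3=15  P4=12  P5=12
Waiting = turnaround − burst: P1=0, P2=12, P3=14, P4=10, P5=8
Total waiting = 0 + 12 + 14 + 10 + 8 = 44

44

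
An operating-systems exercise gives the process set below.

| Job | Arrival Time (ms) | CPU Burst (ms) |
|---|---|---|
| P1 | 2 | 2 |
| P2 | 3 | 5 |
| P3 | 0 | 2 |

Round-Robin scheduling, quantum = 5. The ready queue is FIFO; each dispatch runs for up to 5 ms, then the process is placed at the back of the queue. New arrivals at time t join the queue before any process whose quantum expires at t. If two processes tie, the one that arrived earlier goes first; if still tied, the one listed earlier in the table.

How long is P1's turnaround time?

Timeline: | P3 0-2 | P1 2-4 | P2 4-9 |
Completion: P1=4  P2=9  P3=2
Turnaround (C−A): P1=2  P2=6  P3=2
Turnaround(P1) = completion − arrival = 4 − 2 = 2

2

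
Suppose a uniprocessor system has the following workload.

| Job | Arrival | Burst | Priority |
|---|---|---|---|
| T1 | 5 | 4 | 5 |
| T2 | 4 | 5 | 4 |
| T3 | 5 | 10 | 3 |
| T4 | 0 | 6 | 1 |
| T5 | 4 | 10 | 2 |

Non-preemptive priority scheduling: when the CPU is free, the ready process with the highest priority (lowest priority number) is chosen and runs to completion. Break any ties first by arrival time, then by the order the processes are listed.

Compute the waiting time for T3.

11

Schedule: | T4 0-6 | T5 6-16 | T3 16-26 | T2 26-31 | T1 31-35 |
Completion: T1=35  T2=31  T3=26  T4=6  T5=16
Turnaround (C−A): T1=30  T2=27  T3=21  T4=6  T5=12
Waiting(T3) = turnaround − burst = 21 − 10 = 11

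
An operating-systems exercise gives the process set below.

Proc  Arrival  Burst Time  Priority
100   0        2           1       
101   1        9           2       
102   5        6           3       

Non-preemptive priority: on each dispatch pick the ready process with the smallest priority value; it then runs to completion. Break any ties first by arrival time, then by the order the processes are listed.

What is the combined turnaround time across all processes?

Gantt: | 100 0-2 | 101 2-11 | 102 11-17 |
Completion: 100=2  101=11  102=17
Turnaround (C−A): 100=2  101=10  102=12
Turnaround = completion − arrival: 100=2, 101=10, 102=12
Total turnaround = 2 + 10 + 12 = 24

24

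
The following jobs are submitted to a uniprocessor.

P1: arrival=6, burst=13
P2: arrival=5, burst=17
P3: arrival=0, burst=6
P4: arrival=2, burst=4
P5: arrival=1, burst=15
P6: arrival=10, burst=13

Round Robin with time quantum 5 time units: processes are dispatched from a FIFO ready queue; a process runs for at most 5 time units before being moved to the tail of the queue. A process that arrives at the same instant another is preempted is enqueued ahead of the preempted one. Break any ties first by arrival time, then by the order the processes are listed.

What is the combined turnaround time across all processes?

Timeline: | P3 0-5 | P5 5-10 | P4 10-14 | P2 14-19 | P3 19-20 | P1 20-25 | P6 25-30 | P5 30-35 | P2 35-40 | P1 40-45 | P6 45-50 | P5 50-55 | P2 55-60 | P1 60-63 | P6 63-66 | P2 66-68 |
Completion: P1=63  P2=68  P3=20  P4=14  P5=55  P6=66
Turnaround = completion − arrival: P1=57, P2=63, P3=20, P4=12, P5=54, P6=56
Total turnaround = 57 + 63 + 20 + 12 + 54 + 56 = 262

262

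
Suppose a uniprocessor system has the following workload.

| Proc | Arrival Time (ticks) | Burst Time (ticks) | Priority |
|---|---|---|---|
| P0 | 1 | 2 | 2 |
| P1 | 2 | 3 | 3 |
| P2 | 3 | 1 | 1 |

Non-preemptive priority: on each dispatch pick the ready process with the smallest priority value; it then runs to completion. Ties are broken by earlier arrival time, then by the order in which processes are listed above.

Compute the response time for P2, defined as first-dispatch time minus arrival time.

Gantt: | idle 0-1 | P0 1-3 | P2 3-4 | P1 4-7 |
Completion: P0=3  P1=7  P2=4
Turnaround (C−A): P0=2  P1=5  P2=1
Response(P2) = first start − arrival = 3 − 3 = 0

0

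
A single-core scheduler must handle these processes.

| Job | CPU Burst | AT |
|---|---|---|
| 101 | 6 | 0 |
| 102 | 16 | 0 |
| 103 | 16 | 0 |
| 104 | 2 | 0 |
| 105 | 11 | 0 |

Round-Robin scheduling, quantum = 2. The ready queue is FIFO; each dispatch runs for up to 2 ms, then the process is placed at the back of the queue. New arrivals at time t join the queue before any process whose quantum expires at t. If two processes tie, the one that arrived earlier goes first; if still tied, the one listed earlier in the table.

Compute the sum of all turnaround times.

171

Schedule: | 101 0-2 | 102 2-4 | 103 4-6 | 104 6-8 | 105 8-10 | 101 10-12 | 102 12-14 | 103 14-16 | 105 16-18 | 101 18-20 | 102 20-22 | 103 22-24 | 105 24-26 | 102 26-28 | 103 28-30 | 105 30-32 | 102 32-34 | 103 34-36 | 105 36-38 | 102 38-40 | 103 40-42 | 105 42-43 | 102 43-45 | 103 45-47 | 102 47-49 | 103 49-51 |
Completion: 101=20  102=49  103=51  104=8  105=43
Turnaround = completion − arrival: 101=20, 102=49, 103=51, 104=8, 105=43
Total turnaround = 20 + 49 + 51 + 8 + 43 = 171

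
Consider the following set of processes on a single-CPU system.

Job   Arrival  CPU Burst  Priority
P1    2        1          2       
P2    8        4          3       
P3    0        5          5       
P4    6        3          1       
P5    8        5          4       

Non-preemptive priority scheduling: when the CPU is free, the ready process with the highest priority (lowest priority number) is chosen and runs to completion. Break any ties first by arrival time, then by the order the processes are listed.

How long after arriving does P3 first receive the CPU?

Schedule: | P3 0-5 | P1 5-6 | P4 6-9 | P2 9-13 | P5 13-18 |
Completion: P1=6  P2=13  P3=5  P4=9  P5=18
Turnaround (C−A): P1=4  P2=5  P3=5  P4=3  P5=10
Response(P3) = first start − arrival = 0 − 0 = 0

0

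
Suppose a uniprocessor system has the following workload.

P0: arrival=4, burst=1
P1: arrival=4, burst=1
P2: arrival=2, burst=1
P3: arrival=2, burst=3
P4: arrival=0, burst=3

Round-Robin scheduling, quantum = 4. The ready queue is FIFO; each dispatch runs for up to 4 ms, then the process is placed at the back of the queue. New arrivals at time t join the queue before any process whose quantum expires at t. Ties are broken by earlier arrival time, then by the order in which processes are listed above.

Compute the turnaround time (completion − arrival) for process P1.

Timeline: | P4 0-3 | P2 3-4 | P3 4-7 | P0 7-8 | P1 8-9 |
Completion: P0=8  P1=9  P2=4  P3=7  P4=3
Turnaround (C−A): P0=4  P1=5  P2=2  P3=5  P4=3
Turnaround(P1) = completion − arrival = 9 − 4 = 5

5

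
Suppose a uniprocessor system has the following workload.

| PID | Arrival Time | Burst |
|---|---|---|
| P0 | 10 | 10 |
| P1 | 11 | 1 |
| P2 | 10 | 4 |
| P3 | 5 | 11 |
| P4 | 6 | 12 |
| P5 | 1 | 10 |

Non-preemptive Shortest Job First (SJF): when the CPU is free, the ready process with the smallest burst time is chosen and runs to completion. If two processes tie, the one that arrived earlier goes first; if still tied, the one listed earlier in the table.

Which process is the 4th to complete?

P0

Timeline: | idle 0-1 | P5 1-11 | P1 11-12 | P2 12-16 | P0 16-26 | P3 26-37 | P4 37-49 |
Completion: P0=26  P1=12  P2=16  P3=37  P4=49  P5=11
Finish order: P5 → P1 → P2 → P0 → P3 → P4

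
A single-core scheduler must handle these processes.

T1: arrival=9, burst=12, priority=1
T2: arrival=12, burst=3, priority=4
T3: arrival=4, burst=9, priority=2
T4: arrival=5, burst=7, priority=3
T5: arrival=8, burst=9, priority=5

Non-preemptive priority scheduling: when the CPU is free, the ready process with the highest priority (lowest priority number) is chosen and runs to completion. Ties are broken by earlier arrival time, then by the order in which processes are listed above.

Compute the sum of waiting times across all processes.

Schedule: | idle 0-4 | T3 4-13 | T1 13-25 | T4 25-32 | T2 32-35 | T5 35-44 |
Completion: T1=25  T2=35  T3=13  T4=32  T5=44
Turnaround (C−A): T1=16  T2=23  T3=9  T4=27  T5=36
Waiting = turnaround − burst: T1=4, T2=20, T3=0, T4=20, T5=27
Total waiting = 4 + 20 + 0 + 20 + 27 = 71

71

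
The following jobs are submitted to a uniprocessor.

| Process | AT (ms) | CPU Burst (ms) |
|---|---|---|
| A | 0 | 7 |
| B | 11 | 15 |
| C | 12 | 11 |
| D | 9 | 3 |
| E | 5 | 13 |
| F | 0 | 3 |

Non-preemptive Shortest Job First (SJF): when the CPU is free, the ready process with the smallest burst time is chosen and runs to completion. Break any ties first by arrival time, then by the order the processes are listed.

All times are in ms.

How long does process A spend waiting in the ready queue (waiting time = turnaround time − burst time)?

Schedule: | F 0-3 | A 3-10 | D 10-13 | C 13-24 | E 24-37 | B 37-52 |
Completion: A=10  B=52  C=24  D=13  E=37  F=3
Turnaround (C−A): A=10  B=41  C=12  D=4  E=32  F=3
Waiting(A) = turnaround − burst = 10 − 7 = 3

3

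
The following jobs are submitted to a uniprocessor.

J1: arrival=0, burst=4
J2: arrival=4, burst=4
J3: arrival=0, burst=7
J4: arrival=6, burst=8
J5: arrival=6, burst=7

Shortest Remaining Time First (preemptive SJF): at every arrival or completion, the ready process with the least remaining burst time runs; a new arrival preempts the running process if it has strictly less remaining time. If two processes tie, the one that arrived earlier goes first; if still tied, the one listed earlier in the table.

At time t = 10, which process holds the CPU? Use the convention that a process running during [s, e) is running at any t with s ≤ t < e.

Schedule: | J1 0-4 | J2 4-8 | J3 8-15 | J5 15-22 | J4 22-30 |
Completion: J1=4  J2=8  J3=15  J4=30  J5=22
Turnaround (C−A): J1=4  J2=4  J3=15  J4=24  J5=16

J3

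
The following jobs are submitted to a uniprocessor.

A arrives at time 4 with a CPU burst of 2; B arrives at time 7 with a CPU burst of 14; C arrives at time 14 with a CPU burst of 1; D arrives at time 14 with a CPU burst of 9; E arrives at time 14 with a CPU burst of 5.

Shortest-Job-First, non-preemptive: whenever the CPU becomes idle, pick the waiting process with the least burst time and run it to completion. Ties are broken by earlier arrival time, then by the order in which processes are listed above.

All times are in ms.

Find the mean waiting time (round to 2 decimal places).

Timeline: | idle 0-4 | A 4-6 | idle 6-7 | B 7-21 | C 21-22 | E 22-27 | D 27-36 |
Completion: A=6  B=21  C=22  D=36  E=27
Waiting times: A=0, B=0, C=7, D=13, E=8
Average waiting = (0+0+7+13+8) / 5 = 28/5 = 5.60

5.60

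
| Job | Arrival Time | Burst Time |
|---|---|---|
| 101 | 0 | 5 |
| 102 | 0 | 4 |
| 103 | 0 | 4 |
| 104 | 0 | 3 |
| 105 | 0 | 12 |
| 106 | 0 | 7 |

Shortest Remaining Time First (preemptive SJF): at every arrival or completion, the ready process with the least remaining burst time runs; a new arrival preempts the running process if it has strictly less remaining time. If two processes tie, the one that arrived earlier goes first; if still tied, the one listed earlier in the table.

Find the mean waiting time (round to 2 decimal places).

10.00

Timeline: | 104 0-3 | 102 3-7 | 103 7-11 | 101 11-16 | 106 16-23 | 105 23-35 |
Completion: 101=16  102=7  103=11  104=3  105=35  106=23
Waiting times: 101=11, 102=3, 103=7, 104=0, 105=23, 106=16
Average waiting = (11+3+7+0+23+16) / 6 = 60/6 = 10.00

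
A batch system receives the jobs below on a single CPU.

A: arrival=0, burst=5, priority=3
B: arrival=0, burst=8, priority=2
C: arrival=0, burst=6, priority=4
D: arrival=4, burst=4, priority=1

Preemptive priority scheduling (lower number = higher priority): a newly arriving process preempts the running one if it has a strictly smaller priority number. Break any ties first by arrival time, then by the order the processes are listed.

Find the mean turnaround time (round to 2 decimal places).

14.00

Timeline: | B 0-4 | D 4-8 | B 8-12 | A 12-17 | C 17-23 |
Completion: A=17  B=12  C=23  D=8
Turnaround (C−A): A=17  B=12  C=23  D=4
Turnaround times: A=17, B=12, C=23, D=4
Average turnaround = (17+12+23+4) / 4 = 56/4 = 14.00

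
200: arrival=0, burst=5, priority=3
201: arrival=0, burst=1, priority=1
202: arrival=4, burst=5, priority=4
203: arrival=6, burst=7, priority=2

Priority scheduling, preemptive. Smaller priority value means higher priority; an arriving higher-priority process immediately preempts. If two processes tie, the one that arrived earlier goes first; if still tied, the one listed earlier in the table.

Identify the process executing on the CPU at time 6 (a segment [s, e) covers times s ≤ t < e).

203

Schedule: | 201 0-1 | 200 1-6 | 203 6-13 | 202 13-18 |
Completion: 200=6  201=1  202=18  203=13
Turnaround (C−A): 200=6  201=1  202=14  203=7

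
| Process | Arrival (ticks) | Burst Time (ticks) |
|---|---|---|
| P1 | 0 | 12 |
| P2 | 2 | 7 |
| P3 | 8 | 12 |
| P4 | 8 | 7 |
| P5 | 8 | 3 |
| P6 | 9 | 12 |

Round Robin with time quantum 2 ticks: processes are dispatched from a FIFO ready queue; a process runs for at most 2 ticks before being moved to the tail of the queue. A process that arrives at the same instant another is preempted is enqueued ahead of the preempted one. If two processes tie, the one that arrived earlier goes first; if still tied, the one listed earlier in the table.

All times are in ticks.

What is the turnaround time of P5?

19

Schedule: | P1 0-2 | P2 2-4 | P1 4-6 | P2 6-8 | P1 8-10 | P3 10-12 | P4 12-14 | P5 14-16 | P2 16-18 | P6 18-20 | P1 20-22 | P3 22-24 | P4 24-26 | P5 26-27 | P2 27-28 | P6 28-30 | P1 30-32 | P3 32-34 | P4 34-36 | P6 36-38 | P1 38-40 | P3 40-42 | P4 42-43 | P6 43-45 | P3 45-47 | P6 47-49 | P3 49-51 | P6 51-53 |
Completion: P1=40  P2=28  P3=51  P4=43  P5=27  P6=53
Turnaround (C−A): P1=40  P2=26  P3=43  P4=35  P5=19  P6=44
Turnaround(P5) = completion − arrival = 27 − 8 = 19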